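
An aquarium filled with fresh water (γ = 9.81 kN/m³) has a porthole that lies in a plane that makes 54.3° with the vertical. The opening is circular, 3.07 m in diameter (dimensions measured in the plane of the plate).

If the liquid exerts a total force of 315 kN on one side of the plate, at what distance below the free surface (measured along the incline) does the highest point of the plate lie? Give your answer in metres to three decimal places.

y_top ≈ 5.899 m

γ = 9.81 kN/m³.
A = π(1.535)² = 7.4023 m².
From F = γ·h_c·A, the centroid depth is h_c = 315/(9.81 × 7.4023) = 4.33785 m.
The plate makes 54.3° with the vertical, i.e. θ = 90° − 54.3° = 35.7° to the horizontal. Measuring y along the incline from the free-surface line, vertical depth h = y·sinθ with sinθ = 0.583541.
Along the incline, y_c = h_c/sinθ = 4.33785/0.583541 = 7.43367 m.
The centroid is at the centre, 1.535 m below the top of the plate, so the highest point sits at y_top = 7.43367 − 1.535 = 5.89867 m along the incline.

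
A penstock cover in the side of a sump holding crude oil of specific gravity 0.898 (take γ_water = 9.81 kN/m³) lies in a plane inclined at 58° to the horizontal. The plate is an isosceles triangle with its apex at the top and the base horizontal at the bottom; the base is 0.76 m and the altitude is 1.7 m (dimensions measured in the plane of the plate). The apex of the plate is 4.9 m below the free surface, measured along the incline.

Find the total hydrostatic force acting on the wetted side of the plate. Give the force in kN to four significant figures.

γ = 0.898 × 9.81 = 8.80938 kN/m³.
Let θ = 58° be the plate's angle to the horizontal; measure y along the incline from where the plane meets the free surface. Vertical depth h = y·sinθ with sinθ = 0.848048.
With the apex up, the centroid sits 2h/3 = 2 × 1.7/3 = 1.13333 m below the apex, so y_c = 4.9 + 1.13333 = 6.03333 m and h_c = 6.03333 × 0.848048 = 5.11655 m.
A = ½ × 0.76 × 1.7 = 0.646 m².
Resultant F = γ·h_c·A = 8.80938 × 5.11655 × 0.646 = 29.1176 kN.

F ≈ 29.12 kN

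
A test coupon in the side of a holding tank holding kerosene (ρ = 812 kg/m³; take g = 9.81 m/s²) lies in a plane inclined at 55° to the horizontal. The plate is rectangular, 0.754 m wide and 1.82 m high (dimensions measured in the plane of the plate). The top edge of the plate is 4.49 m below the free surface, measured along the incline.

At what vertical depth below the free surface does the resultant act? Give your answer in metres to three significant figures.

h_p = 4.47 m

γ = ρg = 812 × 9.81 / 1000 = 7.96572 kN/m³.
Let θ = 55° be the plate's angle to the horizontal; measure y along the incline from where the plane meets the free surface. Vertical depth h = y·sinθ with sinθ = 0.819152.
The centroid lies 1.82/2 = 0.91 m below the top edge, so y_c = 4.49 + 0.91 = 5.4 m and h_c = 5.4 × 0.819152 = 4.42342 m.
A = 0.754 × 1.82 = 1.37228 m².
Resultant F = γ·h_c·A = 7.96572 × 4.42342 × 1.37228 = 48.3533 kN.
I_c = b·h³/12 = 0.754 × 1.82³/12 = 0.378795 m⁴.
Centre of pressure: y_p = y_c + I_c/(y_c·A) = 5.4 + 0.378795/(5.4 × 1.37228) = 5.4 + 0.0511173 = 5.45112 m along the plane.
Vertically, h_p = y_p·sinθ = 5.45112 × 0.819152 = 4.4653 m.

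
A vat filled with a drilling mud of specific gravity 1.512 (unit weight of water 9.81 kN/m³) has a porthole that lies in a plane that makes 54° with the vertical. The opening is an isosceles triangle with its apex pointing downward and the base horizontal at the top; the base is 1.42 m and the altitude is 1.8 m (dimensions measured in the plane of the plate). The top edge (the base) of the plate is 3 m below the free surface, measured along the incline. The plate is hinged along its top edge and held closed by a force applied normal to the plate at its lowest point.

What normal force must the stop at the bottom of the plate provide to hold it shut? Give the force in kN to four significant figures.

γ = 1.512 × 9.81 = 14.83272 kN/m³.
The plate makes 54° with the vertical, i.e. θ = 90° − 54° = 36° to the horizontal. Measuring y along the incline from the free-surface line, vertical depth h = y·sinθ with sinθ = 0.587785.
With the apex down, the centroid sits h/3 = 1.8/3 = 0.6 m below the base (the top edge), so y_c = 3 + 0.6 = 3.6 m and h_c = 3.6 × 0.587785 = 2.11603 m.
A = ½ × 1.42 × 1.8 = 1.278 m².
Resultant F = γ·h_c·A = 14.83272 × 2.11603 × 1.278 = 40.1119 kN.
I_c = b·h³/36 = 1.42 × 1.8³/36 = 0.23004 m⁴.
Centre of pressure: y_p = y_c + I_c/(y_c·A) = 3.6 + 0.23004/(3.6 × 1.278) = 3.6 + 0.05 = 3.65 m along the plane.
The resultant acts 0.6 + 0.05 = 0.65 m (along the plate) below the hinge at the top edge, so the moment about the hinge is M = F × 0.65 = 40.1119 × 0.65 = 26.0727 kN·m.
A normal force at the bottom, 1.8 m from the hinge, must supply this moment: P = 26.0727/1.8 = 14.4848 kN.

P ≈ 14.48 kN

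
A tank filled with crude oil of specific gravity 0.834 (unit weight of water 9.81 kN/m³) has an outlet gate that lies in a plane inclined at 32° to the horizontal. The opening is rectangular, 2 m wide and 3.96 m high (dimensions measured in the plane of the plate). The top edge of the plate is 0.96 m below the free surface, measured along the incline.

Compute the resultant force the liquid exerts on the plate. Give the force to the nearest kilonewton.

F ≈ 101 kN

γ = 0.834 × 9.81 = 8.18154 kN/m³.
Let θ = 32° be the plate's angle to the horizontal; measure y along the incline from where the plane meets the free surface. Vertical depth h = y·sinθ with sinθ = 0.529919.
The centroid lies 3.96/2 = 1.98 m below the top edge, so y_c = 0.96 + 1.98 = 2.94 m and h_c = 2.94 × 0.529919 = 1.55796 m.
A = 2 × 3.96 = 7.92 m².
Resultant F = γ·h_c·A = 8.18154 × 1.55796 × 7.92 = 100.952 kN.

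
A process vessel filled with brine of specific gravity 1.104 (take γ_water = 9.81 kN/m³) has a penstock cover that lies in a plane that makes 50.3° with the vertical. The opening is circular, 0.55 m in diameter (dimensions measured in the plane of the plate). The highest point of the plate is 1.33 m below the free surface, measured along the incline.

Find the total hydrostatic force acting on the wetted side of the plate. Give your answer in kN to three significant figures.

γ = 1.104 × 9.81 = 10.83024 kN/m³.
The plate makes 50.3° with the vertical, i.e. θ = 90° − 50.3° = 39.7° to the horizontal. Measuring y along the incline from the free-surface line, vertical depth h = y·sinθ with sinθ = 0.638768.
The centroid is at the centre, 0.275 m below the top of the plate, so y_c = 1.33 + 0.275 = 1.605 m and h_c = 1.605 × 0.638768 = 1.02522 m.
A = π(0.275)² = 0.237583 m².
Resultant F = γ·h_c·A = 10.83024 × 1.02522 × 0.237583 = 2.63797 kN.

F ≈ 2.64 kN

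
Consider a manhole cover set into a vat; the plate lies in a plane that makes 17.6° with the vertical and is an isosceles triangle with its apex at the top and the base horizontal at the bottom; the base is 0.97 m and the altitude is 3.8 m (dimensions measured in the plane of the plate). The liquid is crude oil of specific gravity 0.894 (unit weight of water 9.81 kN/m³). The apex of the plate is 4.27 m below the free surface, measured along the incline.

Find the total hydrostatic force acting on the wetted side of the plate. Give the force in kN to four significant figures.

F ≈ 104.8 kN

γ = 0.894 × 9.81 = 8.77014 kN/m³.
The plate makes 17.6° with the vertical, i.e. θ = 90° − 17.6° = 72.4° to the horizontal. Measuring y along the incline from the free-surface line, vertical depth h = y·sinθ with sinθ = 0.953191.
With the apex up, the centroid sits 2h/3 = 2 × 3.8/3 = 2.53333 m below the apex, so y_c = 4.27 + 2.53333 = 6.80333 m and h_c = 6.80333 × 0.953191 = 6.48487 m.
A = ½ × 0.97 × 3.8 = 1.843 m².
Resultant F = γ·h_c·A = 8.77014 × 6.48487 × 1.843 = 104.817 kN.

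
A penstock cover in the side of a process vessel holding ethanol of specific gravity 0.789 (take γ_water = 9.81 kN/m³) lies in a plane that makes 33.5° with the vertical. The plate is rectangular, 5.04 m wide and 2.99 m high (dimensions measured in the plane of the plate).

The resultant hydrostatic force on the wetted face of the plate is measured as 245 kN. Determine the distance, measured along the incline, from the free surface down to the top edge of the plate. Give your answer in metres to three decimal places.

γ = 0.789 × 9.81 = 7.74009 kN/m³.
A = 5.04 × 2.99 = 15.0696 m².
From F = γ·h_c·A, the centroid depth is h_c = 245/(7.74009 × 15.0696) = 2.10048 m.
The plate makes 33.5° with the vertical, i.e. θ = 90° − 33.5° = 56.5° to the horizontal. Measuring y along the incline from the free-surface line, vertical depth h = y·sinθ with sinθ = 0.833886.
Along the incline, y_c = h_c/sinθ = 2.10048/0.833886 = 2.51891 m.
The centroid lies 2.99/2 = 1.495 m below the top edge, so the top edge sits at y_top = 2.51891 − 1.495 = 1.02391 m along the incline.

y_top ≈ 1.024 m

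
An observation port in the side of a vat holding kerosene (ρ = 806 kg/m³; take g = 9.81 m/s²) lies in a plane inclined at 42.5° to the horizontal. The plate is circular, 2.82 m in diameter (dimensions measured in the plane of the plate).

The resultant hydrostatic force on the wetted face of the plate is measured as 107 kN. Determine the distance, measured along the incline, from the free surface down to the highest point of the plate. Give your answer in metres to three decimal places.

y_top ≈ 1.797 m

γ = ρg = 806 × 9.81 / 1000 = 7.90686 kN/m³.
A = π(1.41)² = 6.2458 m².
From F = γ·h_c·A, the centroid depth is h_c = 107/(7.90686 × 6.2458) = 2.16666 m.
Let θ = 42.5° be the plate's angle to the horizontal; measure y along the incline from where the plane meets the free surface. Vertical depth h = y·sinθ with sinθ = 0.675590.
Along the incline, y_c = h_c/sinθ = 2.16666/0.675590 = 3.20706 m.
The centroid is at the centre, 1.41 m below the top of the plate, so the highest point sits at y_top = 3.20706 − 1.41 = 1.79706 m along the incline.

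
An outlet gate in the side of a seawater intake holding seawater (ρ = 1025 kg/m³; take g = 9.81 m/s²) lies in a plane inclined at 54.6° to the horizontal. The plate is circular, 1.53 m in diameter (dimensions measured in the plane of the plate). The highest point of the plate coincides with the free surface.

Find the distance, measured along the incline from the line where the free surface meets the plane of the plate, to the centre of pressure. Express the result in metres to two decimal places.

γ = ρg = 1025 × 9.81 / 1000 = 10.05525 kN/m³.
Let θ = 54.6° be the plate's angle to the horizontal; measure y along the incline from where the plane meets the free surface. Vertical depth h = y·sinθ with sinθ = 0.815128.
The centroid is at the centre, 0.765 m below the top of the plate, so y_c = 0.765 m and h_c = 0.765 × 0.815128 = 0.623573 m.
A = π(0.765)² = 1.83854 m².
Resultant F = γ·h_c·A = 10.05525 × 0.623573 × 1.83854 = 11.528 kN.
I_c = πr⁴/4 = π × 0.765⁴/4 = 0.26899 m⁴.
Centre of pressure: y_p = y_c + I_c/(y_c·A) = 0.765 + 0.26899/(0.765 × 1.83854) = 0.765 + 0.19125 = 0.95625 m along the plane.

y_p = 0.96 m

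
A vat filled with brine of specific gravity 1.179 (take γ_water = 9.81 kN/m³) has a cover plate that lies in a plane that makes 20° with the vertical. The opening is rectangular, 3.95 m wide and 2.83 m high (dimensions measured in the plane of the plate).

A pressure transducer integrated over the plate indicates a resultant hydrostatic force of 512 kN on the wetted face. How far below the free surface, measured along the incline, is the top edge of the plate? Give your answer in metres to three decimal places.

γ = 1.179 × 9.81 = 11.56599 kN/m³.
A = 3.95 × 2.83 = 11.1785 m².
From F = γ·h_c·A, the centroid depth is h_c = 512/(11.56599 × 11.1785) = 3.96008 m.
The plate makes 20° with the vertical, i.e. θ = 90° − 20° = 70° to the horizontal. Measuring y along the incline from the free-surface line, vertical depth h = y·sinθ with sinθ = 0.939693.
Along the incline, y_c = h_c/sinθ = 3.96008/0.939693 = 4.21423 m.
The centroid lies 2.83/2 = 1.415 m below the top edge, so the top edge sits at y_top = 4.21423 − 1.415 = 2.79923 m along the incline.

y_top ≈ 2.799 m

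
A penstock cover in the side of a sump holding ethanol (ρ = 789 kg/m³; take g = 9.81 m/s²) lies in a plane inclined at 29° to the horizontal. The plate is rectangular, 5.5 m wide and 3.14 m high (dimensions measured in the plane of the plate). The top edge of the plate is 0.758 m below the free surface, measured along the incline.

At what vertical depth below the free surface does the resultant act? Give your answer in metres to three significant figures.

γ = ρg = 789 × 9.81 / 1000 = 7.74009 kN/m³.
Let θ = 29° be the plate's angle to the horizontal; measure y along the incline from where the plane meets the free surface. Vertical depth h = y·sinθ with sinθ = 0.484810.
The centroid lies 3.14/2 = 1.57 m below the top edge, so y_c = 0.758 + 1.57 = 2.328 m and h_c = 2.328 × 0.484810 = 1.12864 m.
A = 5.5 × 3.14 = 17.27 m².
Resultant F = γ·h_c·A = 7.74009 × 1.12864 × 17.27 = 150.867 kN.
I_c = b·h³/12 = 5.5 × 3.14³/12 = 14.1896 m⁴.
Centre of pressure: y_p = y_c + I_c/(y_c·A) = 2.328 + 14.1896/(2.328 × 17.27) = 2.328 + 0.352935 = 2.68093 m along the plane.
Vertically, h_p = y_p·sinθ = 2.68093 × 0.484810 = 1.29974 m.

h_p = 1.30 m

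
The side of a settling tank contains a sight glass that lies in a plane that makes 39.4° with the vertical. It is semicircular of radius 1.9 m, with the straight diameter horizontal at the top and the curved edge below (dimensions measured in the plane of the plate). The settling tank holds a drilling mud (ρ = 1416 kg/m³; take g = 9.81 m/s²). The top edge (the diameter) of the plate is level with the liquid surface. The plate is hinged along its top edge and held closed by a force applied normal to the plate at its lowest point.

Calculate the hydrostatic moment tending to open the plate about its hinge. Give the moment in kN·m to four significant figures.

γ = ρg = 1416 × 9.81 / 1000 = 13.89096 kN/m³.
The plate makes 39.4° with the vertical, i.e. θ = 90° − 39.4° = 50.6° to the horizontal. Measuring y along the incline from the free-surface line, vertical depth h = y·sinθ with sinθ = 0.772734.
The centroid of a semicircle lies 4r/(3π) = 0.806385 m from the diameter, here below the top edge, so y_c = 0.806385 m and h_c = 0.806385 × 0.772734 = 0.623121 m.
A = πr²/2 = π × 1.9²/2 = 5.67057 m².
Resultant F = γ·h_c·A = 13.89096 × 0.623121 × 5.67057 = 49.083 kN.
I_c = (π/8 − 8/(9π))·r⁴ = 0.109757 × 1.9⁴ = 1.43036 m⁴.
Centre of pressure: y_p = y_c + I_c/(y_c·A) = 0.806385 + 1.43036/(0.806385 × 5.67057) = 0.806385 + 0.312807 = 1.11919 m along the plane.
The resultant acts 0.806385 + 0.312807 = 1.11919 m (along the plate) below the hinge at the top edge, so the moment about the hinge is M = F × 1.11919 = 49.083 × 1.11919 = 54.9332 kN·m.

M ≈ 54.93 kN·m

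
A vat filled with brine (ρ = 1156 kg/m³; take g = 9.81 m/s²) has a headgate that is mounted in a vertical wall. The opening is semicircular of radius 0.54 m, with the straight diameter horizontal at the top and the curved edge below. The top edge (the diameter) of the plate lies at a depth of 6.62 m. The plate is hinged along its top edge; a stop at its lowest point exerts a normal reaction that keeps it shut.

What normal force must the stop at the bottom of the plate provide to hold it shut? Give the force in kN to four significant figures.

P ≈ 15.30 kN

γ = ρg = 1156 × 9.81 / 1000 = 11.34036 kN/m³.
The centroid of a semicircle lies 4r/(3π) = 0.229183 m from the diameter, here below the top edge, so the centroid depth is h_c = 6.62 + 0.229183 = 6.84918 m.
A = πr²/2 = π × 0.54²/2 = 0.458044 m².
Resultant F = γ·h_c·A = 11.34036 × 6.84918 × 0.458044 = 35.5773 kN.
I_c = (π/8 − 8/(9π))·r⁴ = 0.109757 × 0.54⁴ = 0.0093327 m⁴.
Centre of pressure: y_p = y_c + I_c/(y_c·A) = 6.84918 + 0.0093327/(6.84918 × 0.458044) = 6.84918 + 0.00297483 = 6.85215 m along the plane.
The resultant acts 0.229183 + 0.00297483 = 0.232158 m (along the plate) below the hinge at the top edge, so the moment about the hinge is M = F × 0.232158 = 35.5773 × 0.232158 = 8.25955 kN·m.
A normal force at the bottom, 0.54 m from the hinge, must supply this moment: P = 8.25955/0.54 = 15.2955 kN.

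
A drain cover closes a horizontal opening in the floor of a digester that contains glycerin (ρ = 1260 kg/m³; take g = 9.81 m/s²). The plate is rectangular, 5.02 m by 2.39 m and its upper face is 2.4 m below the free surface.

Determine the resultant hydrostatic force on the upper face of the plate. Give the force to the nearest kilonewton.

γ = ρg = 1260 × 9.81 / 1000 = 12.3606 kN/m³.
The plate is horizontal, so pressure is uniform at p = γ·h = 12.3606 × 2.4 = 29.6654 kN/m².
A = 5.02 × 2.39 = 11.9978 m².
F = p·A = 29.6654 × 11.9978 = 355.92 kN.

F ≈ 356 kN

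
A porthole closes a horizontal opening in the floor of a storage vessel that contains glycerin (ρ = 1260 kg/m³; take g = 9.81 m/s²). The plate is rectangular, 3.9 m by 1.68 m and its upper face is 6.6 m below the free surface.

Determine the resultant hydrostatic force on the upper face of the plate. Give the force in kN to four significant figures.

γ = ρg = 1260 × 9.81 / 1000 = 12.3606 kN/m³.
The plate is horizontal, so pressure is uniform at p = γ·h = 12.3606 × 6.6 = 81.58 kN/m².
A = 3.9 × 1.68 = 6.552 m².
F = p·A = 81.58 × 6.552 = 534.512 kN.

F ≈ 534.5 kN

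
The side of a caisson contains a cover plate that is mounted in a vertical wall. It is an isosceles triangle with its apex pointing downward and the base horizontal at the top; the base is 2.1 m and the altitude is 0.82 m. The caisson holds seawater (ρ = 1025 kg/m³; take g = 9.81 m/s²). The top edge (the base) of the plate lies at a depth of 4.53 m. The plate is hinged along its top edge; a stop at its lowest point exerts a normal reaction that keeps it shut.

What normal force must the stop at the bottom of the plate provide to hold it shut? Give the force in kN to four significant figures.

γ = ρg = 1025 × 9.81 / 1000 = 10.05525 kN/m³.
With the apex down, the centroid sits h/3 = 0.82/3 = 0.273333 m below the base (the top edge), so the centroid depth is h_c = 4.53 + 0.273333 = 4.80333 m.
A = ½ × 2.1 × 0.82 = 0.861 m².
Resultant F = γ·h_c·A = 10.05525 × 4.80333 × 0.861 = 41.5852 kN.
I_c = b·h³/36 = 2.1 × 0.82³/36 = 0.0321631 m⁴.
Centre of pressure: y_p = y_c + I_c/(y_c·A) = 4.80333 + 0.0321631/(4.80333 × 0.861) = 4.80333 + 0.007777 = 4.81111 m along the plane.
The resultant acts 0.273333 + 0.007777 = 0.28111 m (along the plate) below the hinge at the top edge, so the moment about the hinge is M = F × 0.28111 = 41.5852 × 0.28111 = 11.69 kN·m.
A normal force at the bottom, 0.82 m from the hinge, must supply this moment: P = 11.69/0.82 = 14.2561 kN.

P ≈ 14.26 kN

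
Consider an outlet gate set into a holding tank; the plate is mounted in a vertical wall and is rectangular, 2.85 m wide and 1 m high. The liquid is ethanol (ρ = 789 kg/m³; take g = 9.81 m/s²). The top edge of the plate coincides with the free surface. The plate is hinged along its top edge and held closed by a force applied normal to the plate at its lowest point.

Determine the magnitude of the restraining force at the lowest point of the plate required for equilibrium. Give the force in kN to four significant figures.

P ≈ 7.353 kN

γ = ρg = 789 × 9.81 / 1000 = 7.74009 kN/m³.
The centroid lies 1/2 = 0.5 m below the top edge, so the centroid depth is h_c = 0.5 m.
A = 2.85 × 1 = 2.85 m².
Resultant F = γ·h_c·A = 7.74009 × 0.5 × 2.85 = 11.0296 kN.
I_c = b·h³/12 = 2.85 × 1³/12 = 0.2375 m⁴.
Centre of pressure: y_p = y_c + I_c/(y_c·A) = 0.5 + 0.2375/(0.5 × 2.85) = 0.5 + 0.166667 = 0.666667 m along the plane.
The resultant acts 0.5 + 0.166667 = 0.666667 m (along the plate) below the hinge at the top edge, so the moment about the hinge is M = F × 0.666667 = 11.0296 × 0.666667 = 7.35307 kN·m.
A normal force at the bottom, 1 m from the hinge, must supply this moment: P = 7.35307/1 = 7.35307 kN.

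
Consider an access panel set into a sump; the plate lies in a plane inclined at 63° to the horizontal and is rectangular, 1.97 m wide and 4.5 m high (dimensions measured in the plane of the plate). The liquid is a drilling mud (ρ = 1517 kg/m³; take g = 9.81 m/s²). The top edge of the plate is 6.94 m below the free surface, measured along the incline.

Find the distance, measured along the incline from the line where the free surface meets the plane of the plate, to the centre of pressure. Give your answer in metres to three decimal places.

y_p = 9.374 m

γ = ρg = 1517 × 9.81 / 1000 = 14.88177 kN/m³.
Let θ = 63° be the plate's angle to the horizontal; measure y along the incline from where the plane meets the free surface. Vertical depth h = y·sinθ with sinθ = 0.891007.
The centroid lies 4.5/2 = 2.25 m below the top edge, so y_c = 6.94 + 2.25 = 9.19 m and h_c = 9.19 × 0.891007 = 8.18835 m.
A = 1.97 × 4.5 = 8.865 m².
Resultant F = γ·h_c·A = 14.88177 × 8.18835 × 8.865 = 1080.26 kN.
I_c = b·h³/12 = 1.97 × 4.5³/12 = 14.9597 m⁴.
Centre of pressure: y_p = y_c + I_c/(y_c·A) = 9.19 + 14.9597/(9.19 × 8.865) = 9.19 + 0.183624 = 9.37362 m along the plane.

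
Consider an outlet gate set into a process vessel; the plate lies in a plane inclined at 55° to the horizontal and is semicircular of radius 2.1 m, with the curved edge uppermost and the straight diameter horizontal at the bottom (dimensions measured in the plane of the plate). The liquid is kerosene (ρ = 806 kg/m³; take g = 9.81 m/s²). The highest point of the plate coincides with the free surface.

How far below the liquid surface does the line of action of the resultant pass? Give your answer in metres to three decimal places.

γ = ρg = 806 × 9.81 / 1000 = 7.90686 kN/m³.
Let θ = 55° be the plate's angle to the horizontal; measure y along the incline from where the plane meets the free surface. Vertical depth h = y·sinθ with sinθ = 0.819152.
The centroid lies 4r/(3π) = 0.891268 m above the diameter, so r − 4r/(3π) = 2.1 − 0.891268 = 1.20873 m below the topmost point, so y_c = 1.20873 m and h_c = 1.20873 × 0.819152 = 0.990134 m.
A = πr²/2 = π × 2.1²/2 = 6.92721 m².
Resultant F = γ·h_c·A = 7.90686 × 0.990134 × 6.92721 = 54.2321 kN.
I_c = (π/8 − 8/(9π))·r⁴ = 0.109757 × 2.1⁴ = 2.13457 m⁴.
Centre of pressure: y_p = y_c + I_c/(y_c·A) = 1.20873 + 2.13457/(1.20873 × 6.92721) = 1.20873 + 0.254931 = 1.46366 m along the plane.
Vertically, h_p = y_p·sinθ = 1.46366 × 0.819152 = 1.19896 m.

h_p = 1.199 m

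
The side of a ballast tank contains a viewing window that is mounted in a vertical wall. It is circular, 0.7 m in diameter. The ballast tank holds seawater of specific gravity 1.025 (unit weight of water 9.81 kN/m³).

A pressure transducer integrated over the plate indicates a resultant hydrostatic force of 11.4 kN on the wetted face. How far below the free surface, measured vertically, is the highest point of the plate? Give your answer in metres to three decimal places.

γ = 1.025 × 9.81 = 10.05525 kN/m³.
A = π(0.35)² = 0.384845 m².
From F = γ·h_c·A, the centroid depth is h_c = 11.4/(10.05525 × 0.384845) = 2.94596 m.
The centroid is at the centre, 0.35 m below the top of the plate, so the highest point sits at h_top = 2.94596 − 0.35 = 2.59596 m below the surface.

d_top ≈ 2.596 m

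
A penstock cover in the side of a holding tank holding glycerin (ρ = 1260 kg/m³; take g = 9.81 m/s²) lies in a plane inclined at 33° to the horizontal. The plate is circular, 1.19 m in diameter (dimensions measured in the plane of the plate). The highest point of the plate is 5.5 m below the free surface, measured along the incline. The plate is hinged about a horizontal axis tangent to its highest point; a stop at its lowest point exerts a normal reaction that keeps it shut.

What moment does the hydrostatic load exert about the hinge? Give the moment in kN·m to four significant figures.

M ≈ 27.82 kN·m

γ = ρg = 1260 × 9.81 / 1000 = 12.3606 kN/m³.
Let θ = 33° be the plate's angle to the horizontal; measure y along the incline from where the plane meets the free surface. Vertical depth h = y·sinθ with sinθ = 0.544639.
The centroid is at the centre, 0.595 m below the top of the plate, so y_c = 5.5 + 0.595 = 6.095 m and h_c = 6.095 × 0.544639 = 3.31957 m.
A = π(0.595)² = 1.1122 m².
Resultant F = γ·h_c·A = 12.3606 × 3.31957 × 1.1122 = 45.6357 kN.
I_c = πr⁴/4 = π × 0.595⁴/4 = 0.0984369 m⁴.
Centre of pressure: y_p = y_c + I_c/(y_c·A) = 6.095 + 0.0984369/(6.095 × 1.1122) = 6.095 + 0.0145212 = 6.10952 m along the plane.
The resultant acts 0.595 + 0.0145212 = 0.609521 m (along the plate) below the hinge at the top edge, so the moment about the hinge is M = F × 0.609521 = 45.6357 × 0.609521 = 27.8159 kN·m.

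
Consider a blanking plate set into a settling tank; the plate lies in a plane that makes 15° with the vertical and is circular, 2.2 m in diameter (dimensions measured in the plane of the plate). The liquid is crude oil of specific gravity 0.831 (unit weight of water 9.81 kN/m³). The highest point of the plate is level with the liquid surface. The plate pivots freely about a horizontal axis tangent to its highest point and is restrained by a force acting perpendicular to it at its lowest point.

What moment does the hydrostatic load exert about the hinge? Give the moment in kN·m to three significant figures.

M ≈ 45.3 kN·m

γ = 0.831 × 9.81 = 8.15211 kN/m³.
The plate makes 15° with the vertical, i.e. θ = 90° − 15° = 75° to the horizontal. Measuring y along the incline from the free-surface line, vertical depth h = y·sinθ with sinθ = 0.965926.
The centroid is at the centre, 1.1 m below the top of the plate, so y_c = 1.1 m and h_c = 1.1 × 0.965926 = 1.06252 m.
A = π(1.1)² = 3.80133 m².
Resultant F = γ·h_c·A = 8.15211 × 1.06252 × 3.80133 = 32.9263 kN.
I_c = πr⁴/4 = π × 1.1⁴/4 = 1.1499 m⁴.
Centre of pressure: y_p = y_c + I_c/(y_c·A) = 1.1 + 1.1499/(1.1 × 3.80133) = 1.1 + 0.274999 = 1.375 m along the plane.
The resultant acts 1.1 + 0.274999 = 1.375 m (along the plate) below the hinge at the top edge, so the moment about the hinge is M = F × 1.375 = 32.9263 × 1.375 = 45.2737 kN·m.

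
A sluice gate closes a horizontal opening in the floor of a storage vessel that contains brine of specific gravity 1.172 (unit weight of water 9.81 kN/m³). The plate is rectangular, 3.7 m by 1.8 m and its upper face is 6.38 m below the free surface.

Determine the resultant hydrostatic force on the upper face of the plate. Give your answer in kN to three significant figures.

F ≈ 489 kN

γ = 1.172 × 9.81 = 11.49732 kN/m³.
The plate is horizontal, so pressure is uniform at p = γ·h = 11.49732 × 6.38 = 73.3529 kN/m².
A = 3.7 × 1.8 = 6.66 m².
F = p·A = 73.3529 × 6.66 = 488.53 kN.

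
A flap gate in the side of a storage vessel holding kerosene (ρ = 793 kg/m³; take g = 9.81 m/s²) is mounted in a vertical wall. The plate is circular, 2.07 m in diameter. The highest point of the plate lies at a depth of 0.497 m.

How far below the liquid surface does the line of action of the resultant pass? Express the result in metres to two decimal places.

γ = ρg = 793 × 9.81 / 1000 = 7.77933 kN/m³.
The centroid is at the centre, 1.035 m below the top of the plate, so the centroid depth is h_c = 0.497 + 1.035 = 1.532 m.
A = π(1.035)² = 3.36535 m².
Resultant F = γ·h_c·A = 7.77933 × 1.532 × 3.36535 = 40.108 kN.
I_c = πr⁴/4 = π × 1.035⁴/4 = 0.901262 m⁴.
Centre of pressure: y_p = y_c + I_c/(y_c·A) = 1.532 + 0.901262/(1.532 × 3.36535) = 1.532 + 0.174808 = 1.70681 m along the plane.

h_p = 1.71 m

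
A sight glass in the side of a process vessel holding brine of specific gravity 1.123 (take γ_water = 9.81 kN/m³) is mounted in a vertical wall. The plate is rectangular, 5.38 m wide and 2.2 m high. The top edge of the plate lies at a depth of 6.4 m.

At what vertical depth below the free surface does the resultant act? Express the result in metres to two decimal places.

h_p = 7.55 m

γ = 1.123 × 9.81 = 11.01663 kN/m³.
The centroid lies 2.2/2 = 1.1 m below the top edge, so the centroid depth is h_c = 6.4 + 1.1 = 7.5 m.
A = 5.38 × 2.2 = 11.836 m².
Resultant F = γ·h_c·A = 11.01663 × 7.5 × 11.836 = 977.946 kN.
I_c = b·h³/12 = 5.38 × 2.2³/12 = 4.77385 m⁴.
Centre of pressure: y_p = y_c + I_c/(y_c·A) = 7.5 + 4.77385/(7.5 × 11.836) = 7.5 + 0.0537777 = 7.55378 m along the plane.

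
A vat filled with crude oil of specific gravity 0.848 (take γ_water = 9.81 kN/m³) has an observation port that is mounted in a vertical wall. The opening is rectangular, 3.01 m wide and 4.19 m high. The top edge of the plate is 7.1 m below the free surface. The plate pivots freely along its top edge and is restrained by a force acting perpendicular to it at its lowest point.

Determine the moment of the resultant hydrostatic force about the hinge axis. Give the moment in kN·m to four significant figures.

γ = 0.848 × 9.81 = 8.31888 kN/m³.
The centroid lies 4.19/2 = 2.095 m below the top edge, so the centroid depth is h_c = 7.1 + 2.095 = 9.195 m.
A = 3.01 × 4.19 = 12.6119 m².
Resultant F = γ·h_c·A = 8.31888 × 9.195 × 12.6119 = 964.711 kN.
I_c = b·h³/12 = 3.01 × 4.19³/12 = 18.4513 m⁴.
Centre of pressure: y_p = y_c + I_c/(y_c·A) = 9.195 + 18.4513/(9.195 × 12.6119) = 9.195 + 0.159109 = 9.35411 m along the plane.
The resultant acts 2.095 + 0.159109 = 2.25411 m (along the plate) below the hinge at the top edge, so the moment about the hinge is M = F × 2.25411 = 964.711 × 2.25411 = 2174.56 kN·m.

M ≈ 2175 kN·m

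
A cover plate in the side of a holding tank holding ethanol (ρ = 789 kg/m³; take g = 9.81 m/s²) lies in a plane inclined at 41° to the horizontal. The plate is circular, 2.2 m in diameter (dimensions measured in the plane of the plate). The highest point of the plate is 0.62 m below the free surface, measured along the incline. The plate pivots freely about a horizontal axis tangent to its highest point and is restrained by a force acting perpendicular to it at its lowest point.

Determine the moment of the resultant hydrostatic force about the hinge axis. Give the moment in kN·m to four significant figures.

M ≈ 42.36 kN·m

γ = ρg = 789 × 9.81 / 1000 = 7.74009 kN/m³.
Let θ = 41° be the plate's angle to the horizontal; measure y along the incline from where the plane meets the free surface. Vertical depth h = y·sinθ with sinθ = 0.656059.
The centroid is at the centre, 1.1 m below the top of the plate, so y_c = 0.62 + 1.1 = 1.72 m and h_c = 1.72 × 0.656059 = 1.12842 m.
A = π(1.1)² = 3.80133 m².
Resultant F = γ·h_c·A = 7.74009 × 1.12842 × 3.80133 = 33.2011 kN.
I_c = πr⁴/4 = π × 1.1⁴/4 = 1.1499 m⁴.
Centre of pressure: y_p = y_c + I_c/(y_c·A) = 1.72 + 1.1499/(1.72 × 3.80133) = 1.72 + 0.175872 = 1.89587 m along the plane.
The resultant acts 1.1 + 0.175872 = 1.27587 m (along the plate) below the hinge at the top edge, so the moment about the hinge is M = F × 1.27587 = 33.2011 × 1.27587 = 42.3603 kN·m.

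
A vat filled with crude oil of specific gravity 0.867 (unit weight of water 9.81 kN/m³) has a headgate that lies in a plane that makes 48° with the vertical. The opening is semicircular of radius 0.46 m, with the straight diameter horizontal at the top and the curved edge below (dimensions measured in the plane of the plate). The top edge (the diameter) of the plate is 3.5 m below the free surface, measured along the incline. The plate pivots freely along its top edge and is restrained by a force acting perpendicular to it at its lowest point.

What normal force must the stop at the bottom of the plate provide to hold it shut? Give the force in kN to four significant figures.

γ = 0.867 × 9.81 = 8.50527 kN/m³.
The plate makes 48° with the vertical, i.e. θ = 90° − 48° = 42° to the horizontal. Measuring y along the incline from the free-surface line, vertical depth h = y·sinθ with sinθ = 0.669131.
The centroid of a semicircle lies 4r/(3π) = 0.19523 m from the diameter, here below the top edge, so y_c = 3.5 + 0.19523 = 3.69523 m and h_c = 3.69523 × 0.669131 = 2.47259 m.
A = πr²/2 = π × 0.46²/2 = 0.332381 m².
Resultant F = γ·h_c·A = 8.50527 × 2.47259 × 0.332381 = 6.98999 kN.
I_c = (π/8 − 8/(9π))·r⁴ = 0.109757 × 0.46⁴ = 0.00491432 m⁴.
Centre of pressure: y_p = y_c + I_c/(y_c·A) = 3.69523 + 0.00491432/(3.69523 × 0.332381) = 3.69523 + 0.00400116 = 3.69923 m along the plane.
The resultant acts 0.19523 + 0.00400116 = 0.199231 m (along the plate) below the hinge at the top edge, so the moment about the hinge is M = F × 0.199231 = 6.98999 × 0.199231 = 1.39262 kN·m.
A normal force at the bottom, 0.46 m from the hinge, must supply this moment: P = 1.39262/0.46 = 3.02743 kN.

P ≈ 3.027 kN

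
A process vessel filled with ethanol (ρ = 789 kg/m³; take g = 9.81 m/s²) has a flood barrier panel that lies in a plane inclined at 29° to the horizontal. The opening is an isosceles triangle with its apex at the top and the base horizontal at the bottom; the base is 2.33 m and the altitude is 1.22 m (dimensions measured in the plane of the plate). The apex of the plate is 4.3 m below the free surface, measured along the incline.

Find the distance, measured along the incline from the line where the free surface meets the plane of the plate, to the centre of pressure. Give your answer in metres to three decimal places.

y_p = 5.130 m

γ = ρg = 789 × 9.81 / 1000 = 7.74009 kN/m³.
Let θ = 29° be the plate's angle to the horizontal; measure y along the incline from where the plane meets the free surface. Vertical depth h = y·sinθ with sinθ = 0.484810.
With the apex up, the centroid sits 2h/3 = 2 × 1.22/3 = 0.813333 m below the apex, so y_c = 4.3 + 0.813333 = 5.11333 m and h_c = 5.11333 × 0.484810 = 2.47899 m.
A = ½ × 2.33 × 1.22 = 1.4213 m².
Resultant F = γ·h_c·A = 7.74009 × 2.47899 × 1.4213 = 27.2713 kN.
I_c = b·h³/36 = 2.33 × 1.22³/36 = 0.117526 m⁴.
Centre of pressure: y_p = y_c + I_c/(y_c·A) = 5.11333 + 0.117526/(5.11333 × 1.4213) = 5.11333 + 0.0161713 = 5.1295 m along the plane.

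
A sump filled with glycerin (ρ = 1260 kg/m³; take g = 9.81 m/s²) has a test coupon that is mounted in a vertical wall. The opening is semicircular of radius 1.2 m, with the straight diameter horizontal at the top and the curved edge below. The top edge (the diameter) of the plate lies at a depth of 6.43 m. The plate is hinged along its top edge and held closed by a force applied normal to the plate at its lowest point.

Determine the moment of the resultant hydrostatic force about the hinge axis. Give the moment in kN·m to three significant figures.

γ = ρg = 1260 × 9.81 / 1000 = 12.3606 kN/m³.
The centroid of a semicircle lies 4r/(3π) = 0.509296 m from the diameter, here below the top edge, so the centroid depth is h_c = 6.43 + 0.509296 = 6.9393 m.
A = πr²/2 = π × 1.2²/2 = 2.26195 m².
Resultant F = γ·h_c·A = 12.3606 × 6.9393 × 2.26195 = 194.016 kN.
I_c = (π/8 − 8/(9π))·r⁴ = 0.109757 × 1.2⁴ = 0.227592 m⁴.
Centre of pressure: y_p = y_c + I_c/(y_c·A) = 6.9393 + 0.227592/(6.9393 × 2.26195) = 6.9393 + 0.0144997 = 6.9538 m along the plane.
The resultant acts 0.509296 + 0.0144997 = 0.523796 m (along the plate) below the hinge at the top edge, so the moment about the hinge is M = F × 0.523796 = 194.016 × 0.523796 = 101.625 kN·m.

M ≈ 102 kN·m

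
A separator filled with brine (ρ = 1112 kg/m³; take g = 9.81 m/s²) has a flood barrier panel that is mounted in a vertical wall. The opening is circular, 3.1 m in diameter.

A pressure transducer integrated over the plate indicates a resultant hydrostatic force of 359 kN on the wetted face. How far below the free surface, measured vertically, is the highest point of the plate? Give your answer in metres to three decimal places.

d_top ≈ 2.810 m

γ = ρg = 1112 × 9.81 / 1000 = 10.90872 kN/m³.
A = π(1.55)² = 7.54768 m².
From F = γ·h_c·A, the centroid depth is h_c = 359/(10.90872 × 7.54768) = 4.36021 m.
The centroid is at the centre, 1.55 m below the top of the plate, so the highest point sits at h_top = 4.36021 − 1.55 = 2.81021 m below the surface.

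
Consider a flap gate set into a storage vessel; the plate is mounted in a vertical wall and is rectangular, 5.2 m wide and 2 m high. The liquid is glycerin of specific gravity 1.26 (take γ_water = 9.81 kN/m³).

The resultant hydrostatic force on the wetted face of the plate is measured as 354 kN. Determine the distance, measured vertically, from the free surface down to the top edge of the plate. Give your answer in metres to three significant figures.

d_top ≈ 1.75 m

γ = 1.26 × 9.81 = 12.3606 kN/m³.
A = 5.2 × 2 = 10.4 m².
From F = γ·h_c·A, the centroid depth is h_c = 354/(12.3606 × 10.4) = 2.75379 m.
The centroid lies 2/2 = 1 m below the top edge, so the top edge sits at h_top = 2.75379 − 1 = 1.75379 m below the surface.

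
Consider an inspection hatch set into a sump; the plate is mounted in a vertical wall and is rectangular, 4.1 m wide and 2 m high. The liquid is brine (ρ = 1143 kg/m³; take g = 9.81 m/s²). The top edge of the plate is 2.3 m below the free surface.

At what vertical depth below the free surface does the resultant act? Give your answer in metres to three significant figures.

γ = ρg = 1143 × 9.81 / 1000 = 11.21283 kN/m³.
The centroid lies 2/2 = 1 m below the top edge, so the centroid depth is h_c = 2.3 + 1 = 3.3 m.
A = 4.1 × 2 = 8.2 m².
Resultant F = γ·h_c·A = 11.21283 × 3.3 × 8.2 = 303.419 kN.
I_c = b·h³/12 = 4.1 × 2³/12 = 2.73333 m⁴.
Centre of pressure: y_p = y_c + I_c/(y_c·A) = 3.3 + 2.73333/(3.3 × 8.2) = 3.3 + 0.10101 = 3.40101 m along the plane.

h_p = 3.40 m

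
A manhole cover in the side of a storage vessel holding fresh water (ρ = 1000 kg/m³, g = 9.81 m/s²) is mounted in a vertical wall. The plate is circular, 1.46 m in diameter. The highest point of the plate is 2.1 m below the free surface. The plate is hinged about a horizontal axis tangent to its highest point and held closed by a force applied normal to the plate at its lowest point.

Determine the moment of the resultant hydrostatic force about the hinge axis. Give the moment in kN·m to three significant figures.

γ = ρg = 1000 × 9.81 = 9810 N/m³ = 9.81 kN/m³.
The centroid is at the centre, 0.73 m below the top of the plate, so the centroid depth is h_c = 2.1 + 0.73 = 2.83 m.
A = π(0.73)² = 1.67415 m².
Resultant F = γ·h_c·A = 9.81 × 2.83 × 1.67415 = 46.4783 kN.
I_c = πr⁴/4 = π × 0.73⁴/4 = 0.223039 m⁴.
Centre of pressure: y_p = y_c + I_c/(y_c·A) = 2.83 + 0.223039/(2.83 × 1.67415) = 2.83 + 0.047076 = 2.87708 m along the plane.
The resultant acts 0.73 + 0.047076 = 0.777076 m (along the plate) below the hinge at the top edge, so the moment about the hinge is M = F × 0.777076 = 46.4783 × 0.777076 = 36.1172 kN·m.

M ≈ 36.1 kN·m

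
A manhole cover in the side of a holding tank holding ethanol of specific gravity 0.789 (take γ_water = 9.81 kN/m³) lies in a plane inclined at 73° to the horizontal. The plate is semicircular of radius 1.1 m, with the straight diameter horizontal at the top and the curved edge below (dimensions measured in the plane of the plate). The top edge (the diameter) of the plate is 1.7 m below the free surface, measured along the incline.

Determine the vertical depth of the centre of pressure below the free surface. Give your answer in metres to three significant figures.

γ = 0.789 × 9.81 = 7.74009 kN/m³.
Let θ = 73° be the plate's angle to the horizontal; measure y along the incline from where the plane meets the free surface. Vertical depth h = y·sinθ with sinθ = 0.956305.
The centroid of a semicircle lies 4r/(3π) = 0.466854 m from the diameter, here below the top edge, so y_c = 1.7 + 0.466854 = 2.16685 m and h_c = 2.16685 × 0.956305 = 2.07217 m.
A = πr²/2 = π × 1.1²/2 = 1.90066 m².
Resultant F = γ·h_c·A = 7.74009 × 2.07217 × 1.90066 = 30.4843 kN.
I_c = (π/8 − 8/(9π))·r⁴ = 0.109757 × 1.1⁴ = 0.160695 m⁴.
Centre of pressure: y_p = y_c + I_c/(y_c·A) = 2.16685 + 0.160695/(2.16685 × 1.90066) = 2.16685 + 0.0390184 = 2.20587 m along the plane.
Vertically, h_p = y_p·sinθ = 2.20587 × 0.956305 = 2.10948 m.

h_p = 2.11 m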